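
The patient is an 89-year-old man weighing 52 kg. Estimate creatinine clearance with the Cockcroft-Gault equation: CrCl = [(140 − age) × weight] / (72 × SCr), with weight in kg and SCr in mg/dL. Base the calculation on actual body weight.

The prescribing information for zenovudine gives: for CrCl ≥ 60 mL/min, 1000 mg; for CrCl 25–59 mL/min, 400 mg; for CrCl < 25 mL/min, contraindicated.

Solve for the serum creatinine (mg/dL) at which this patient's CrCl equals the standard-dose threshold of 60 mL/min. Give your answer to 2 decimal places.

Standard dose requires CrCl ≥ 60 mL/min.
Set (140 − 89) × 52 / (72 × SCr) = 60
SCr = (140 − 89) × 52 / (72 × 60) = 0.614 mg/dL

0.61 mg/dL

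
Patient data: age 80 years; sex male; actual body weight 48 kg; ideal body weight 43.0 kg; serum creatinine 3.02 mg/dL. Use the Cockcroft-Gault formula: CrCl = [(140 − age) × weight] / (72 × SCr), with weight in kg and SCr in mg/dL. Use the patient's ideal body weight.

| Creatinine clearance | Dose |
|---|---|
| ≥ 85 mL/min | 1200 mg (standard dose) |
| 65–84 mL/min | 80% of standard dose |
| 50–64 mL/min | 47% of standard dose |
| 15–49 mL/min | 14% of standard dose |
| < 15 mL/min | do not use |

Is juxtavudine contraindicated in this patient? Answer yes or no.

yes

CrCl = (140 − 80) × 43 / (72 × 3.02) = 2580.0 / 217.44 ≈ 11.9 mL/min
CrCl ≈ 12 mL/min, which is < 15 mL/min.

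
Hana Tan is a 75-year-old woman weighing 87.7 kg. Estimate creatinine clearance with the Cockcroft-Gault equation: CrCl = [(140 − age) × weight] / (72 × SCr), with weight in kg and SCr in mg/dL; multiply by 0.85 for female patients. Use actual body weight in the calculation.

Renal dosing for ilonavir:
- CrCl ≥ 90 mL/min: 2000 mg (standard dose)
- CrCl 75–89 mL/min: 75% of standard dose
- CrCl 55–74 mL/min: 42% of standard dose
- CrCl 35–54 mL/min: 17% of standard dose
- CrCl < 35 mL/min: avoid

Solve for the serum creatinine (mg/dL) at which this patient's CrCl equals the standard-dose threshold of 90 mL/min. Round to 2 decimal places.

Standard dose requires CrCl ≥ 90 mL/min.
Set (140 − 75) × 87.7 × 0.85 / (72 × SCr) = 90
SCr = (140 − 75) × 87.7 × 0.85 / (72 × 90) = 0.748 mg/dL

0.75 mg/dL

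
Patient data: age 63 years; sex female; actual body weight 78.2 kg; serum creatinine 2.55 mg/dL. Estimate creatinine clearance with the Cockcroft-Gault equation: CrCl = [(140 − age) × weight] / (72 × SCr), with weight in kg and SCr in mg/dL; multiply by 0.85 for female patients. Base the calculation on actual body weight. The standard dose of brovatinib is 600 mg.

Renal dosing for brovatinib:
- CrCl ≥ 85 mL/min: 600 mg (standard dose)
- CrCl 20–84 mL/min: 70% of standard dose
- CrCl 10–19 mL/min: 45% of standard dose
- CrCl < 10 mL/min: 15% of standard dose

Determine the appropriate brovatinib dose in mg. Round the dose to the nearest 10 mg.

420 mg

CrCl = (140 − 63) × 78.2 / (72 × 2.55) × 0.85 = 6021.4 / 183.60 × 0.85 ≈ 27.9 mL/min
CrCl ≈ 28 mL/min → bracket 20–84 mL/min.
70% of 600 mg = 420 mg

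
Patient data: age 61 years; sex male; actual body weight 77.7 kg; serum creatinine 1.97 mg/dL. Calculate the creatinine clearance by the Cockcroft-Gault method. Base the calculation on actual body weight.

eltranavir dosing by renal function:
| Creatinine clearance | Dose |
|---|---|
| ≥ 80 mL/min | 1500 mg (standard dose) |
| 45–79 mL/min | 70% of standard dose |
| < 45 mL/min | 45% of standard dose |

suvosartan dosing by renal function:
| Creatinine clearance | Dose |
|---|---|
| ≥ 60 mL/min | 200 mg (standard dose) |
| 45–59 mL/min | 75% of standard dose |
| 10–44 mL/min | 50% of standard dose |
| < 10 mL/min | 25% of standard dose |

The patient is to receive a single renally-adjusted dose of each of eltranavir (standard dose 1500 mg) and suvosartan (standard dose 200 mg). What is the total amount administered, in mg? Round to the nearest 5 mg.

775 mg

CrCl = (140 − 61) × 77.7 / (72 × 1.97) = 6138.3 / 141.84 ≈ 43.3 mL/min
CrCl ≈ 43 mL/min.
eltranavir: < 45 mL/min → 45% of 1500 mg = 675 mg.
suvosartan: 10–44 mL/min → 50% of 200 mg = 100 mg.
Total = 675 + 100 = 775 mg.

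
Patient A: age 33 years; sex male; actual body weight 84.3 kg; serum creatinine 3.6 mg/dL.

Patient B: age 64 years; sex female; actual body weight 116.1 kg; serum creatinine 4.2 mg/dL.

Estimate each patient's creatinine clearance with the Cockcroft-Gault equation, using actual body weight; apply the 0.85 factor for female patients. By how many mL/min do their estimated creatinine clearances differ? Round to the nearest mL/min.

Patient A: CrCl = (140 − 33) × 84.3 / (72 × 3.6) = 9020.1 / 259.20 ≈ 34.8 mL/min
Patient B: CrCl = (140 − 64) × 116.1 / (72 × 4.2) × 0.85 = 8823.6 / 302.40 × 0.85 ≈ 24.8 mL/min
|34.8 − 24.8| = 10.0 mL/min

10 mL/min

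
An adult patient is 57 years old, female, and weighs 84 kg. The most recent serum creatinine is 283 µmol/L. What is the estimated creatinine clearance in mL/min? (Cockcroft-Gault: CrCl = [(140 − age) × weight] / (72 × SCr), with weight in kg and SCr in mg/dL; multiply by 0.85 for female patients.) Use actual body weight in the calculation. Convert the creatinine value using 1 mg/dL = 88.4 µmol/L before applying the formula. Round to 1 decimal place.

SCr = 283 / 88.4 = 3.201 mg/dL
CrCl = (140 − 57) × 84 / (72 × 3.201) × 0.85 = 6972.0 / 230.47 × 0.85 ≈ 25.7 mL/min

25.7 mL/min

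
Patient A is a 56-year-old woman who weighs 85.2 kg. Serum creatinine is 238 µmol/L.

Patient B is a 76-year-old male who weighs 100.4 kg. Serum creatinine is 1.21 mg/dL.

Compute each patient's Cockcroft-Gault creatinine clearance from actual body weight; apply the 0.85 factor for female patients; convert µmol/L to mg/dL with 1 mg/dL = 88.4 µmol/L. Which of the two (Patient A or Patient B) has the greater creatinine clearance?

Patient B

Patient A: SCr = 238 / 88.4 = 2.692 mg/dL
Patient A: CrCl = (140 − 56) × 85.2 / (72 × 2.692) × 0.85 = 7156.8 / 193.82 × 0.85 ≈ 31.4 mL/min
Patient B: CrCl = (140 − 76) × 100.4 / (72 × 1.21) = 6425.6 / 87.12 ≈ 73.8 mL/min
31.4 vs 73.8 mL/min → Patient B is higher.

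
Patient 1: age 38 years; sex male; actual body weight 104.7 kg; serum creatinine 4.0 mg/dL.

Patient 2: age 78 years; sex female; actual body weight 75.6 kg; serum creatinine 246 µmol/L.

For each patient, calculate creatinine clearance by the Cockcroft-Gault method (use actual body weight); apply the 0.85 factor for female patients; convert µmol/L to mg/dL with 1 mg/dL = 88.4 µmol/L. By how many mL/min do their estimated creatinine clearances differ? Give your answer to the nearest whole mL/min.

17 mL/min

Patient 1: CrCl = (140 − 38) × 104.7 / (72 × 4) = 10679.4 / 288.00 ≈ 37.1 mL/min
Patient 2: SCr = 246 / 88.4 = 2.783 mg/dL
Patient 2: CrCl = (140 − 78) × 75.6 / (72 × 2.783) × 0.85 = 4687.2 / 200.38 × 0.85 ≈ 19.9 mL/min
|37.1 − 19.9| = 17.2 mL/min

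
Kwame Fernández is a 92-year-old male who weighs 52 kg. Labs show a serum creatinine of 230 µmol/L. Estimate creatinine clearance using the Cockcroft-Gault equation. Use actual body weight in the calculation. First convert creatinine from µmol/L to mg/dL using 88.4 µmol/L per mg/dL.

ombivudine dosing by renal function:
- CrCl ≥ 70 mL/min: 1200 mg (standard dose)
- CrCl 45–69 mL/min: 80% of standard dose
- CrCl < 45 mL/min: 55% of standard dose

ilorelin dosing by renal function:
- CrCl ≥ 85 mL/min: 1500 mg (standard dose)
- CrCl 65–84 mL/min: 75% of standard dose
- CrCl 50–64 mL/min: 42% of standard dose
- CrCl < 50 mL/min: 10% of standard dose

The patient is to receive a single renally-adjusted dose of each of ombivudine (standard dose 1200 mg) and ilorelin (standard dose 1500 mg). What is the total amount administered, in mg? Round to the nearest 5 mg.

SCr = 230 / 88.4 = 2.602 mg/dL
CrCl = (140 − 92) × 52 / (72 × 2.602) = 2496.0 / 187.34 ≈ 13.3 mL/min
CrCl ≈ 13 mL/min.
ombivudine: < 45 mL/min → 55% of 1200 mg = 660 mg.
ilorelin: < 50 mL/min → 10% of 1500 mg = 150 mg.
Total = 660 + 150 = 810 mg.

810 mg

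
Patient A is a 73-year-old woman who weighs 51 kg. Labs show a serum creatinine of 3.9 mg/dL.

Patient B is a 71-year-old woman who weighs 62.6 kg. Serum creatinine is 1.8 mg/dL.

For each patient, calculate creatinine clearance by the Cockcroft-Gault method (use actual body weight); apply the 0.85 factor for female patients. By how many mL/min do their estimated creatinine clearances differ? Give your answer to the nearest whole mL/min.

Patient A: CrCl = (140 − 73) × 51 / (72 × 3.9) × 0.85 = 3417.0 / 280.80 × 0.85 ≈ 10.3 mL/min
Patient B: CrCl = (140 − 71) × 62.6 / (72 × 1.8) × 0.85 = 4319.4 / 129.60 × 0.85 ≈ 28.3 mL/min
|10.3 − 28.3| = 18.0 mL/min

18 mL/min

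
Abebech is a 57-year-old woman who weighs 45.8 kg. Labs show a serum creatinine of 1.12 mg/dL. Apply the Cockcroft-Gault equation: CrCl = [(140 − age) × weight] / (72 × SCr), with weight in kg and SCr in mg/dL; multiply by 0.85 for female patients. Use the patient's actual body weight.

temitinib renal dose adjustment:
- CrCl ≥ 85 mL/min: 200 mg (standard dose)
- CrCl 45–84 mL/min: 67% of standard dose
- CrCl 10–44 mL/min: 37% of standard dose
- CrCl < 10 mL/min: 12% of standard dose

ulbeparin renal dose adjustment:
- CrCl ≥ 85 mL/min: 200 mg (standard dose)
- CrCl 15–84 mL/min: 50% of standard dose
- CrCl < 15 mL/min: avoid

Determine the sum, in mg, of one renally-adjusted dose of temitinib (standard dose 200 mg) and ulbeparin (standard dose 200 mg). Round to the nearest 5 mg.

CrCl = (140 − 57) × 45.8 / (72 × 1.12) × 0.85 = 3801.4 / 80.64 × 0.85 ≈ 40.1 mL/min
CrCl ≈ 40 mL/min.
temitinib: 10–44 mL/min → 37% of 200 mg = 74 mg.
ulbeparin: 15–84 mL/min → 50% of 200 mg = 100 mg.
Total = 74 + 100 = 174 mg.

175 mg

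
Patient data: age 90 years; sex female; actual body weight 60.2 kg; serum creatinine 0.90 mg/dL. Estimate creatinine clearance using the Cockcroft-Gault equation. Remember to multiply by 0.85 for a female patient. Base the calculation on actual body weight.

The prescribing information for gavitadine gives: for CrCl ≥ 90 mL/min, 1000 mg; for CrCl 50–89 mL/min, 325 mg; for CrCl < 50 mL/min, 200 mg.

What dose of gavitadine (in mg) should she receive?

CrCl = (140 − 90) × 60.2 / (72 × 0.9) × 0.85 = 3010.0 / 64.80 × 0.85 ≈ 39.5 mL/min
CrCl ≈ 39 mL/min → bracket < 50 mL/min.
Dose for this bracket: 200 mg.

200 mg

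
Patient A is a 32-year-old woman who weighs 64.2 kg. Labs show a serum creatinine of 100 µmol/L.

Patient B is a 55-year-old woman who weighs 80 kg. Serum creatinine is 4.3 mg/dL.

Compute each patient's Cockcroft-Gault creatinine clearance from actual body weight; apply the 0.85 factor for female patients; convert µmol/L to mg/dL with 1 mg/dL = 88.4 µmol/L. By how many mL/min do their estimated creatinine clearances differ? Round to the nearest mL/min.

Patient A: SCr = 100 / 88.4 = 1.131 mg/dL
Patient A: CrCl = (140 − 32) × 64.2 / (72 × 1.131) × 0.85 = 6933.6 / 81.43 × 0.85 ≈ 72.4 mL/min
Patient B: CrCl = (140 − 55) × 80 / (72 × 4.3) × 0.85 = 6800.0 / 309.60 × 0.85 ≈ 18.7 mL/min
|72.4 − 18.7| = 53.7 mL/min

54 mL/min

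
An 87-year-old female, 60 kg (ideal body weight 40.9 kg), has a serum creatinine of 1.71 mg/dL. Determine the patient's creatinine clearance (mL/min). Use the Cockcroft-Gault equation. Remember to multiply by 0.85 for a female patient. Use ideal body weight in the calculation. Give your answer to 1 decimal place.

CrCl = (140 − 87) × 40.9 / (72 × 1.71) × 0.85 = 2167.7 / 123.12 × 0.85 ≈ 15.0 mL/min

15.0 mL/min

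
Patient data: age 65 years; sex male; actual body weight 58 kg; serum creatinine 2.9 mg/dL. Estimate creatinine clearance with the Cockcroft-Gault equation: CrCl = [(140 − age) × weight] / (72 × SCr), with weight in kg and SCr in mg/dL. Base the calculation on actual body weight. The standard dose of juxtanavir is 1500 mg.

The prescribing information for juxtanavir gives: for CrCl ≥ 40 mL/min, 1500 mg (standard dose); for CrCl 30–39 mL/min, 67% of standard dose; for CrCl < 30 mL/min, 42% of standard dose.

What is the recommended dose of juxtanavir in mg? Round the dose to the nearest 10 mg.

630 mg

CrCl = (140 − 65) × 58 / (72 × 2.9) = 4350.0 / 208.80 ≈ 20.8 mL/min
CrCl ≈ 21 mL/min → bracket < 30 mL/min.
42% of 1500 mg = 630 mg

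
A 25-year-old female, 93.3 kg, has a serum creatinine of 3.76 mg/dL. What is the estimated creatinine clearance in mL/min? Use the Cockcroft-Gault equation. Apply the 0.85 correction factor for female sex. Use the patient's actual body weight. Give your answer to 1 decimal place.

CrCl = (140 − 25) × 93.3 / (72 × 3.76) × 0.85 = 10729.5 / 270.72 × 0.85 ≈ 33.7 mL/min

33.7 mL/min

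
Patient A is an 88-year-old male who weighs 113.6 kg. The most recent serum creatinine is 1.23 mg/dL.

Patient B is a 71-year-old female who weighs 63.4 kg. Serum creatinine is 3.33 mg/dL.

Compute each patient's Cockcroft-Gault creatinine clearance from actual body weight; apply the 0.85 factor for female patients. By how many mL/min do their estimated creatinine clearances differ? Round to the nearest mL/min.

51 mL/min

Patient A: CrCl = (140 − 88) × 113.6 / (72 × 1.23) = 5907.2 / 88.56 ≈ 66.7 mL/min
Patient B: CrCl = (140 − 71) × 63.4 / (72 × 3.33) × 0.85 = 4374.6 / 239.76 × 0.85 ≈ 15.5 mL/min
|66.7 − 15.5| = 51.2 mL/min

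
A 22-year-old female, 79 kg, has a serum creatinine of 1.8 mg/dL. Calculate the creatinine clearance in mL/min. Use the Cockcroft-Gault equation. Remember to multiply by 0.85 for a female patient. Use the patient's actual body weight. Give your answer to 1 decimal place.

61.1 mL/min

CrCl = (140 − 22) × 79 / (72 × 1.8) × 0.85 = 9322.0 / 129.60 × 0.85 ≈ 61.1 mL/min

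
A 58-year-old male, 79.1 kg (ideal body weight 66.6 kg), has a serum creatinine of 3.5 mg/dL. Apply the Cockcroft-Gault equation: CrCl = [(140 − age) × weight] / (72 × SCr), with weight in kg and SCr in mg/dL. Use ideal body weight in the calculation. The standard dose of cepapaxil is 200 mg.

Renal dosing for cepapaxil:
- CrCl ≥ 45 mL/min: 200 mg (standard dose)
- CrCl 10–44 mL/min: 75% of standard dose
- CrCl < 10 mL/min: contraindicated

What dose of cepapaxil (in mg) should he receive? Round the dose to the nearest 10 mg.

150 mg

CrCl = (140 − 58) × 66.6 / (72 × 3.5) = 5461.2 / 252.00 ≈ 21.7 mL/min
CrCl ≈ 22 mL/min → bracket 10–44 mL/min.
75% of 200 mg = 150 mg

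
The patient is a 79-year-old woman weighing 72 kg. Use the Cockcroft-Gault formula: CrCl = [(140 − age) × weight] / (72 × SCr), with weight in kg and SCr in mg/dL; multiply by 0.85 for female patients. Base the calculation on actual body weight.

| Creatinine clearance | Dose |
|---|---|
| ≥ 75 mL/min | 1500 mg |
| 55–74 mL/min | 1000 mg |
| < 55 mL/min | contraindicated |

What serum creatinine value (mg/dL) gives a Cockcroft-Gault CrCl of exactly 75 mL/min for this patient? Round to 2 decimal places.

0.69 mg/dL

Standard dose requires CrCl ≥ 75 mL/min.
Set (140 − 79) × 72 × 0.85 / (72 × SCr) = 75
SCr = (140 − 79) × 72 × 0.85 / (72 × 75) = 0.691 mg/dL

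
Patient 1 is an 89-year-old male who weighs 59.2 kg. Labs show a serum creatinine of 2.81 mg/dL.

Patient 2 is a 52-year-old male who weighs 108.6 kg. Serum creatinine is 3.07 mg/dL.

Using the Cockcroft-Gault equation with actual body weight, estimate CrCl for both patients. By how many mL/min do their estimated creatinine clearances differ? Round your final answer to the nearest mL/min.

Patient 1: CrCl = (140 − 89) × 59.2 / (72 × 2.81) = 3019.2 / 202.32 ≈ 14.9 mL/min
Patient 2: CrCl = (140 − 52) × 108.6 / (72 × 3.07) = 9556.8 / 221.04 ≈ 43.2 mL/min
|14.9 − 43.2| = 28.3 mL/min

28 mL/min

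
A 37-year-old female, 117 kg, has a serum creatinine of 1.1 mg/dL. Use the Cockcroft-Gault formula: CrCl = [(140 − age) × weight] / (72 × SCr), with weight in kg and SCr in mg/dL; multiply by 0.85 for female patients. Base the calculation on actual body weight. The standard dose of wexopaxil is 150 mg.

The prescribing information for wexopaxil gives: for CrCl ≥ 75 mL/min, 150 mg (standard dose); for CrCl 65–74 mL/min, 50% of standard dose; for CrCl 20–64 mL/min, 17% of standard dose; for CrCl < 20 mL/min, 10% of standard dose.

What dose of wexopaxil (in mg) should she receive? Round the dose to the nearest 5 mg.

CrCl = (140 − 37) × 117 / (72 × 1.1) × 0.85 = 12051.0 / 79.20 × 0.85 ≈ 129.3 mL/min
CrCl ≈ 129 mL/min → bracket ≥ 75 mL/min.
100% of 150 mg = 150 mg

150 mg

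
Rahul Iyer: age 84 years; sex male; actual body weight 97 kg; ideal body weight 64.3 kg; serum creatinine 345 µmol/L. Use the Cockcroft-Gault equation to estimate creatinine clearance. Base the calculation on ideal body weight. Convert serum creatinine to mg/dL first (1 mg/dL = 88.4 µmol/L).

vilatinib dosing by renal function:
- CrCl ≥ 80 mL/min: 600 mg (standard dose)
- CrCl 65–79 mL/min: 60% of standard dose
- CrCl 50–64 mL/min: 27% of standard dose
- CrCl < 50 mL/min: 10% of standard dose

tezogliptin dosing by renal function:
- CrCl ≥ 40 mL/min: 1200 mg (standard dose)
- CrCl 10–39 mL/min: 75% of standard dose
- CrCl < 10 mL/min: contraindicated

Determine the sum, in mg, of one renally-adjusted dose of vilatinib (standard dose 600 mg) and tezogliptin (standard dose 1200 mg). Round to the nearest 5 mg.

960 mg

SCr = 345 / 88.4 = 3.903 mg/dL
CrCl = (140 − 84) × 64.3 / (72 × 3.903) = 3600.8 / 281.02 ≈ 12.8 mL/min
CrCl ≈ 13 mL/min.
vilatinib: < 50 mL/min → 10% of 600 mg = 60 mg.
tezogliptin: 10–39 mL/min → 75% of 1200 mg = 900 mg.
Total = 60 + 900 = 960 mg.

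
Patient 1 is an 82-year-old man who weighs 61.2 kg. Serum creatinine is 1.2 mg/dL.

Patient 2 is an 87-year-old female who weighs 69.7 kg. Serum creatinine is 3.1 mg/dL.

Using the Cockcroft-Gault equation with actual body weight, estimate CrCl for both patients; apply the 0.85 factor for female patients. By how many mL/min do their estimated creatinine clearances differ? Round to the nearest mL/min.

27 mL/min

Patient 1: CrCl = (140 − 82) × 61.2 / (72 × 1.2) = 3549.6 / 86.40 ≈ 41.1 mL/min
Patient 2: CrCl = (140 − 87) × 69.7 / (72 × 3.1) × 0.85 = 3694.1 / 223.20 × 0.85 ≈ 14.1 mL/min
|41.1 − 14.1| = 27.0 mL/min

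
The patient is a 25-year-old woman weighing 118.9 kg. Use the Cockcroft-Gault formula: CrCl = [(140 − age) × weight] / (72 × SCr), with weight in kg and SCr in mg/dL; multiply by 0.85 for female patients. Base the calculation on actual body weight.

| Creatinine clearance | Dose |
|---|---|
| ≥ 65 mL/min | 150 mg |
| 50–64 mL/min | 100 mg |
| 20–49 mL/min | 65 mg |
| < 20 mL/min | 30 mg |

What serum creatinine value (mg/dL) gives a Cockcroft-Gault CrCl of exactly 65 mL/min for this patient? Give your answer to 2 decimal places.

Standard dose requires CrCl ≥ 65 mL/min.
Set (140 − 25) × 118.9 × 0.85 / (72 × SCr) = 65
SCr = (140 − 25) × 118.9 × 0.85 / (72 × 65) = 2.483 mg/dL

2.48 mg/dL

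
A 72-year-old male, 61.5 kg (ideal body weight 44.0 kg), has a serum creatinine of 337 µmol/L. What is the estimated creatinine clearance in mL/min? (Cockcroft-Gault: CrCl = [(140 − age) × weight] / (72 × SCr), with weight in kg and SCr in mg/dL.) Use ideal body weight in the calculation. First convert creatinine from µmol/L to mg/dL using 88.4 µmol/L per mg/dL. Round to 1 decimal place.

10.9 mL/min

SCr = 337 / 88.4 = 3.812 mg/dL
CrCl = (140 − 72) × 44 / (72 × 3.812) = 2992.0 / 274.46 ≈ 10.9 mL/min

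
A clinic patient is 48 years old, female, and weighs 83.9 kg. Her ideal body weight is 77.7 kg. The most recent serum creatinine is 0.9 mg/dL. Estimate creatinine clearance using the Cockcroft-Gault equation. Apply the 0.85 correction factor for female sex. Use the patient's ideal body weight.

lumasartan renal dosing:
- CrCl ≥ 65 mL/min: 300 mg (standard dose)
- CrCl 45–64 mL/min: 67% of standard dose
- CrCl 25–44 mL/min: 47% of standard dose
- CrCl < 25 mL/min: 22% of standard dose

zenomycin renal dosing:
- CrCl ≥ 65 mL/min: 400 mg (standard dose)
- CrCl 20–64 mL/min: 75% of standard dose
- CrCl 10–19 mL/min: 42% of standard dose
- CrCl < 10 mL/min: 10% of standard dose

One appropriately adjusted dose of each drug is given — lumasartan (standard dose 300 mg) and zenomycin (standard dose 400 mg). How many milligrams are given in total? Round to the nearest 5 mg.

CrCl = (140 − 48) × 77.7 / (72 × 0.9) × 0.85 = 7148.4 / 64.80 × 0.85 ≈ 93.8 mL/min
CrCl ≈ 94 mL/min.
lumasartan: ≥ 65 mL/min → 100% of 300 mg = 300 mg.
zenomycin: ≥ 65 mL/min → 100% of 400 mg = 400 mg.
Total = 300 + 400 = 700 mg.

700 mg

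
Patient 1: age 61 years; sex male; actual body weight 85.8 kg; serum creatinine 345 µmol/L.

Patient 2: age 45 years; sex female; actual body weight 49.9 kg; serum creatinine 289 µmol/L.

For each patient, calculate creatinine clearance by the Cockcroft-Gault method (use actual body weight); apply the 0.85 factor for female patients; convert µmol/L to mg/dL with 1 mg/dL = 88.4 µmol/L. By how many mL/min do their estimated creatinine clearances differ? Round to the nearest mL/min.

7 mL/min

Patient 1: SCr = 345 / 88.4 = 3.903 mg/dL
Patient 1: CrCl = (140 − 61) × 85.8 / (72 × 3.903) = 6778.2 / 281.02 ≈ 24.1 mL/min
Patient 2: SCr = 289 / 88.4 = 3.269 mg/dL
Patient 2: CrCl = (140 − 45) × 49.9 / (72 × 3.269) × 0.85 = 4740.5 / 235.37 × 0.85 ≈ 17.1 mL/min
|24.1 − 17.1| = 7.0 mL/min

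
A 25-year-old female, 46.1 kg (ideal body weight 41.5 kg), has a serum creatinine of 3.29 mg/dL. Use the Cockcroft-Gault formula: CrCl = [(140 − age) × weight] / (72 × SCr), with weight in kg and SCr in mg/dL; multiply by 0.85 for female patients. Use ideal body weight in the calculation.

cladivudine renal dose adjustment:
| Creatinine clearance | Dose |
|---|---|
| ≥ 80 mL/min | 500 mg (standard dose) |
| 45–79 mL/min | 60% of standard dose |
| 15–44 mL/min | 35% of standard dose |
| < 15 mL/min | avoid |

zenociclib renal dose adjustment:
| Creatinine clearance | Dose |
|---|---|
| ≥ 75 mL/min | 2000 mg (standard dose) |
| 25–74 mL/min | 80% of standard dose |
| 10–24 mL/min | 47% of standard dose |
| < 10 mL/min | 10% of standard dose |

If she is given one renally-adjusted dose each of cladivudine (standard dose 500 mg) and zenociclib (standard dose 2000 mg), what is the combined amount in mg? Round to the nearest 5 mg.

CrCl = (140 − 25) × 41.5 / (72 × 3.29) × 0.85 = 4772.5 / 236.88 × 0.85 ≈ 17.1 mL/min
CrCl ≈ 17 mL/min.
cladivudine: 15–44 mL/min → 35% of 500 mg = 175 mg.
zenociclib: 10–24 mL/min → 47% of 2000 mg = 940 mg.
Total = 175 + 940 = 1115 mg.

1115 mg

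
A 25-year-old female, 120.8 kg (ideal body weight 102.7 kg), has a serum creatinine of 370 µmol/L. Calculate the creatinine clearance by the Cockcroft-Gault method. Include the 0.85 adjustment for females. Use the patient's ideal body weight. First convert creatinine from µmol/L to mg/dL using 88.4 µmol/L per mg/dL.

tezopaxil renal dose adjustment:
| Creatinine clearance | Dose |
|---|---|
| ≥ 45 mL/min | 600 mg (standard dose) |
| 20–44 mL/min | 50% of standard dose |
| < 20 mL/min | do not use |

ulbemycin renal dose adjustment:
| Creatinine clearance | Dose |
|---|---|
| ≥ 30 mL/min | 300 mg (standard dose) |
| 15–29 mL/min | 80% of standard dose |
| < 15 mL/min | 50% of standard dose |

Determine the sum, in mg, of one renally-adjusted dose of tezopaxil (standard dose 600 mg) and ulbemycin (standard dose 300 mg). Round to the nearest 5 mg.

600 mg

SCr = 370 / 88.4 = 4.186 mg/dL
CrCl = (140 − 25) × 102.7 / (72 × 4.186) × 0.85 = 11810.5 / 301.39 × 0.85 ≈ 33.3 mL/min
CrCl ≈ 33 mL/min.
tezopaxil: 20–44 mL/min → 50% of 600 mg = 300 mg.
ulbemycin: ≥ 30 mL/min → 100% of 300 mg = 300 mg.
Total = 300 + 300 = 600 mg.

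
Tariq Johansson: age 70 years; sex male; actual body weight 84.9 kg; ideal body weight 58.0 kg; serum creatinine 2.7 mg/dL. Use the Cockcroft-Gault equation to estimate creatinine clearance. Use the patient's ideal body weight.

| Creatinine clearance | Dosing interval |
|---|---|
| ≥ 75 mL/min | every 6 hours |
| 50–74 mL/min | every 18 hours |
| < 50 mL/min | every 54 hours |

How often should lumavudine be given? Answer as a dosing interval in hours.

every 54 hours

CrCl = (140 − 70) × 58 / (72 × 2.7) = 4060.0 / 194.40 ≈ 20.9 mL/min
CrCl ≈ 21 mL/min → bracket < 50 mL/min → every 54 hours.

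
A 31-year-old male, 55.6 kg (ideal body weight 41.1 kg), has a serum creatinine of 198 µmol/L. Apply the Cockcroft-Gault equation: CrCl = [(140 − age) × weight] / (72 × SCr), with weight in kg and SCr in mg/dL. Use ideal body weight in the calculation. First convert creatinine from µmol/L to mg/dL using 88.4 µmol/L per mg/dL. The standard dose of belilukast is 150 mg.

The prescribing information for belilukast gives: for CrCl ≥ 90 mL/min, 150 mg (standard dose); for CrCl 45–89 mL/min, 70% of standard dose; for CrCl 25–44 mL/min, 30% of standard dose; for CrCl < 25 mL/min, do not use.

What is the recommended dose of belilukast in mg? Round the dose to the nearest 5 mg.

45 mg

SCr = 198 / 88.4 = 2.24 mg/dL
CrCl = (140 − 31) × 41.1 / (72 × 2.24) = 4479.9 / 161.28 ≈ 27.8 mL/min
CrCl ≈ 28 mL/min → bracket 25–44 mL/min.
30% of 150 mg = 45 mg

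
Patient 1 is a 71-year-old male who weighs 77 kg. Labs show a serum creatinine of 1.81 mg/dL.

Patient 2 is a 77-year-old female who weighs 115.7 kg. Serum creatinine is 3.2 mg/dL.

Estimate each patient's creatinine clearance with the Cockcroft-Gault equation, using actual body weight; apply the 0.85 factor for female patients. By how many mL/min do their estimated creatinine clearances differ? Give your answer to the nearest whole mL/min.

14 mL/min

Patient 1: CrCl = (140 − 71) × 77 / (72 × 1.81) = 5313.0 / 130.32 ≈ 40.8 mL/min
Patient 2: CrCl = (140 − 77) × 115.7 / (72 × 3.2) × 0.85 = 7289.1 / 230.40 × 0.85 ≈ 26.9 mL/min
|40.8 − 26.9| = 13.9 mL/min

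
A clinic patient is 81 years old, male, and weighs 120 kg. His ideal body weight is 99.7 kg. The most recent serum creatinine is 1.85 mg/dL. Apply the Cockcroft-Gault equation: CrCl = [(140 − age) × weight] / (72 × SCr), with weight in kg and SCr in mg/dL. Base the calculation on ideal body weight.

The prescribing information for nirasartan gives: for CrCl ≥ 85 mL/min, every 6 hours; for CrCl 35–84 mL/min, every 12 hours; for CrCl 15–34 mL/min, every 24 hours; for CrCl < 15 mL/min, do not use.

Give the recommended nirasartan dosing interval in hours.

every 12 hours

CrCl = (140 − 81) × 99.7 / (72 × 1.85) = 5882.3 / 133.20 ≈ 44.2 mL/min
CrCl ≈ 44 mL/min → bracket 35–84 mL/min → every 12 hours.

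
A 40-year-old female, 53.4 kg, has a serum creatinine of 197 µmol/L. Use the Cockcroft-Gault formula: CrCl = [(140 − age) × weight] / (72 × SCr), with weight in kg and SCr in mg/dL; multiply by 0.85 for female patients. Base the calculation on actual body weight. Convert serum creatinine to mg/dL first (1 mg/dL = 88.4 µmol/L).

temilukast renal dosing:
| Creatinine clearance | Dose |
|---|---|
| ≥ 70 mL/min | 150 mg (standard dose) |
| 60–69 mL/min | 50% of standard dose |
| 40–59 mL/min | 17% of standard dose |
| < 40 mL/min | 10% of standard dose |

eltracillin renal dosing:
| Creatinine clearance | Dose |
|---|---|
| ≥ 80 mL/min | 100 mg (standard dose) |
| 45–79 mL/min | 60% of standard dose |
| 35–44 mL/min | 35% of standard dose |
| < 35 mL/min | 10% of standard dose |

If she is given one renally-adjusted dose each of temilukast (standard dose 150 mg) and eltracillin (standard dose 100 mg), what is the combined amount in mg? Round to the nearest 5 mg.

SCr = 197 / 88.4 = 2.229 mg/dL
CrCl = (140 − 40) × 53.4 / (72 × 2.229) × 0.85 = 5340.0 / 160.49 × 0.85 ≈ 28.3 mL/min
CrCl ≈ 28 mL/min.
temilukast: < 40 mL/min → 10% of 150 mg = 15 mg.
eltracillin: < 35 mL/min → 10% of 100 mg = 10 mg.
Total = 15 + 10 = 25 mg.

25 mg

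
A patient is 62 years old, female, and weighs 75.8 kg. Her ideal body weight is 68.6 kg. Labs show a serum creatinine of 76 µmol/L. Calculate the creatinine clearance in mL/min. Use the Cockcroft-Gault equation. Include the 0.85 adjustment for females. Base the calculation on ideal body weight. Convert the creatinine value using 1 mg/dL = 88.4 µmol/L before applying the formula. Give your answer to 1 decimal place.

SCr = 76 / 88.4 = 0.86 mg/dL
CrCl = (140 − 62) × 68.6 / (72 × 0.86) × 0.85 = 5350.8 / 61.92 × 0.85 ≈ 73.5 mL/min

73.5 mL/min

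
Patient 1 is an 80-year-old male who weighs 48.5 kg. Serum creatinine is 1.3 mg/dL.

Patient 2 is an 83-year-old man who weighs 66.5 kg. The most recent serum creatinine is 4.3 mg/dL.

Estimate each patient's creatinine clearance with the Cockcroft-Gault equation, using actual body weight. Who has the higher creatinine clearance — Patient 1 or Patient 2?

Patient 1: CrCl = (140 − 80) × 48.5 / (72 × 1.3) = 2910.0 / 93.60 ≈ 31.1 mL/min
Patient 2: CrCl = (140 − 83) × 66.5 / (72 × 4.3) = 3790.5 / 309.60 ≈ 12.2 mL/min
31.1 vs 12.2 mL/min → Patient 1 is higher.

Patient 1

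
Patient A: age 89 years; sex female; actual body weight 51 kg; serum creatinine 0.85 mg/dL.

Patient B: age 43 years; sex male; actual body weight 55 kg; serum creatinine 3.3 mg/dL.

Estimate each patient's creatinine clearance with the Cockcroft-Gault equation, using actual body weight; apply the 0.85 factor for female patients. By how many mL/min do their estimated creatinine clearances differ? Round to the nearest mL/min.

14 mL/min

Patient A: CrCl = (140 − 89) × 51 / (72 × 0.85) × 0.85 = 2601.0 / 61.20 × 0.85 ≈ 36.1 mL/min
Patient B: CrCl = (140 − 43) × 55 / (72 × 3.3) = 5335.0 / 237.60 ≈ 22.5 mL/min
|36.1 − 22.5| = 13.6 mL/min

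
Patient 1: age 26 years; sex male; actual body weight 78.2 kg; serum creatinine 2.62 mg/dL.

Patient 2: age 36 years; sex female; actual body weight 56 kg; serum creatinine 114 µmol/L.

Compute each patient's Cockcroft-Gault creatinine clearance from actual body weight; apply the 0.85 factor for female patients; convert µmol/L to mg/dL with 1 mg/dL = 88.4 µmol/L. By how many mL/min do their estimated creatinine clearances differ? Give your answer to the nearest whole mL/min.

Patient 1: CrCl = (140 − 26) × 78.2 / (72 × 2.62) = 8914.8 / 188.64 ≈ 47.3 mL/min
Patient 2: SCr = 114 / 88.4 = 1.29 mg/dL
Patient 2: CrCl = (140 − 36) × 56 / (72 × 1.29) × 0.85 = 5824.0 / 92.88 × 0.85 ≈ 53.3 mL/min
|47.3 − 53.3| = 6.0 mL/min

6 mL/min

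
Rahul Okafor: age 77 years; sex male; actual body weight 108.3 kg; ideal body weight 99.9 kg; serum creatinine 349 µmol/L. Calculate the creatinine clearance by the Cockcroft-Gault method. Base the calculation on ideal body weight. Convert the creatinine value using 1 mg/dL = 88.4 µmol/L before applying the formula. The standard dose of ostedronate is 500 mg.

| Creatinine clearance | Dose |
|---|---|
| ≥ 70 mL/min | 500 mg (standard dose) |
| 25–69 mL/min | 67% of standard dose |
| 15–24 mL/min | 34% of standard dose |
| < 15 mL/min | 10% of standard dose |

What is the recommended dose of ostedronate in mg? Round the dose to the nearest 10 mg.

SCr = 349 / 88.4 = 3.948 mg/dL
CrCl = (140 − 77) × 99.9 / (72 × 3.948) = 6293.7 / 284.26 ≈ 22.1 mL/min
CrCl ≈ 22 mL/min → bracket 15–24 mL/min.
34% of 500 mg = 170 mg

170 mg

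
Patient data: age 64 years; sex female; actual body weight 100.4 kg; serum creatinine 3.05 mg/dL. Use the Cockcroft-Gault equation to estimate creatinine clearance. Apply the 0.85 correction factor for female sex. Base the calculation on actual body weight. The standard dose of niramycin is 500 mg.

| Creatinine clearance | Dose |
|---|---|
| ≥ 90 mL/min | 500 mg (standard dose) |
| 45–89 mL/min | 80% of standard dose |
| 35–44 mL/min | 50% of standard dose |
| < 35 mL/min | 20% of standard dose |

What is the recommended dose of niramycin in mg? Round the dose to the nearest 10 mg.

100 mg

CrCl = (140 − 64) × 100.4 / (72 × 3.05) × 0.85 = 7630.4 / 219.60 × 0.85 ≈ 29.5 mL/min
CrCl ≈ 30 mL/min → bracket < 35 mL/min.
20% of 500 mg = 100 mg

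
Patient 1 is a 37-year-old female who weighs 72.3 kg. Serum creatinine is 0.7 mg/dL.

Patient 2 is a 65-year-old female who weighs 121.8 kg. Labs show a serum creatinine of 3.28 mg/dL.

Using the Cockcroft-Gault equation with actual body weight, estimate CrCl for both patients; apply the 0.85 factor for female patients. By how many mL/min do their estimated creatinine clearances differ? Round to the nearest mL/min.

Patient 1: CrCl = (140 − 37) × 72.3 / (72 × 0.7) × 0.85 = 7446.9 / 50.40 × 0.85 ≈ 125.6 mL/min
Patient 2: CrCl = (140 − 65) × 121.8 / (72 × 3.28) × 0.85 = 9135.0 / 236.16 × 0.85 ≈ 32.9 mL/min
|125.6 − 32.9| = 92.7 mL/min

93 mL/min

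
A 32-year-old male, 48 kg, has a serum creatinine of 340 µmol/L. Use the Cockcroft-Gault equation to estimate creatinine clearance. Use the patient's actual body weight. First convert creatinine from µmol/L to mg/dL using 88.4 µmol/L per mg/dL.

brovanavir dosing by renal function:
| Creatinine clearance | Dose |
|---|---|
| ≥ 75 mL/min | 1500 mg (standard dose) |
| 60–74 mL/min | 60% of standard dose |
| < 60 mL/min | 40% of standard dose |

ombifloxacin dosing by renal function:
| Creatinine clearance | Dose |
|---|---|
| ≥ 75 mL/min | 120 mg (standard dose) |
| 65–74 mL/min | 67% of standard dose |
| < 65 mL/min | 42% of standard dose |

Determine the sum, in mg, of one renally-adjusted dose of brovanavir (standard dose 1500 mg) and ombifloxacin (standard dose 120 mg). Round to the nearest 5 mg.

650 mg

SCr = 340 / 88.4 = 3.846 mg/dL
CrCl = (140 − 32) × 48 / (72 × 3.846) = 5184.0 / 276.91 ≈ 18.7 mL/min
CrCl ≈ 19 mL/min.
brovanavir: < 60 mL/min → 40% of 1500 mg = 600 mg.
ombifloxacin: < 65 mL/min → 42% of 120 mg = 50.4 mg.
Total = 600 + 50.4 = 650.4 mg.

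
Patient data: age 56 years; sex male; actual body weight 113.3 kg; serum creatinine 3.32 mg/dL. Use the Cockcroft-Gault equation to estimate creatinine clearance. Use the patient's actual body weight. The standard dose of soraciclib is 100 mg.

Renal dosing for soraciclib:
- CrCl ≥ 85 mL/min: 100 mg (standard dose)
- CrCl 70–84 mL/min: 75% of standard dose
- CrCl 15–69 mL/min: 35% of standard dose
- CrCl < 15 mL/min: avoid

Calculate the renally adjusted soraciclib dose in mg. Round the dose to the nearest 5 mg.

CrCl = (140 − 56) × 113.3 / (72 × 3.32) = 9517.2 / 239.04 ≈ 39.8 mL/min
CrCl ≈ 40 mL/min → bracket 15–69 mL/min.
35% of 100 mg = 35 mg

35 mg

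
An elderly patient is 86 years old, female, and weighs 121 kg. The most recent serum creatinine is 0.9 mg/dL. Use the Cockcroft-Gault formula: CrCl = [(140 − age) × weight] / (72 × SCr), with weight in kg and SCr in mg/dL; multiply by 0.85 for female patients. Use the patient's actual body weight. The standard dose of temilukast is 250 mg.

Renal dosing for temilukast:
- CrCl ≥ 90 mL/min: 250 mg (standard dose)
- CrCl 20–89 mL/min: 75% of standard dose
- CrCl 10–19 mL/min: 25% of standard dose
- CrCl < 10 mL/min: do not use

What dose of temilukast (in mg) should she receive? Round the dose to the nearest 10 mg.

CrCl = (140 − 86) × 121 / (72 × 0.9) × 0.85 = 6534.0 / 64.80 × 0.85 ≈ 85.7 mL/min
CrCl ≈ 86 mL/min → bracket 20–89 mL/min.
75% of 250 mg = 187.5 mg → 190 mg

190 mg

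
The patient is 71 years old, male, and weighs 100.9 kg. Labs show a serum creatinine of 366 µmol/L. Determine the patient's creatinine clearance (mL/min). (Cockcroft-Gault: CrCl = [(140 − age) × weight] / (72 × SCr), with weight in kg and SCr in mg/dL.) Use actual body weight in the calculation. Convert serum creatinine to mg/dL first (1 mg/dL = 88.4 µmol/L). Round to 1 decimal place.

SCr = 366 / 88.4 = 4.14 mg/dL
CrCl = (140 − 71) × 100.9 / (72 × 4.14) = 6962.1 / 298.08 ≈ 23.4 mL/min

23.4 mL/min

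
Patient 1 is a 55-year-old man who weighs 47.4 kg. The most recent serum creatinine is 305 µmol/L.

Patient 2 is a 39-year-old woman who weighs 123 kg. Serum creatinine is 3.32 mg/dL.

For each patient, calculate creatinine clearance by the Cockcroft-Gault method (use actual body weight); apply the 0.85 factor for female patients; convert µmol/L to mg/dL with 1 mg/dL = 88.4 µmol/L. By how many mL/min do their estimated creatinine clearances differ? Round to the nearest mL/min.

28 mL/min

Patient 1: SCr = 305 / 88.4 = 3.45 mg/dL
Patient 1: CrCl = (140 − 55) × 47.4 / (72 × 3.45) = 4029.0 / 248.40 ≈ 16.2 mL/min
Patient 2: CrCl = (140 − 39) × 123 / (72 × 3.32) × 0.85 = 12423.0 / 239.04 × 0.85 ≈ 44.2 mL/min
|16.2 − 44.2| = 28.0 mL/min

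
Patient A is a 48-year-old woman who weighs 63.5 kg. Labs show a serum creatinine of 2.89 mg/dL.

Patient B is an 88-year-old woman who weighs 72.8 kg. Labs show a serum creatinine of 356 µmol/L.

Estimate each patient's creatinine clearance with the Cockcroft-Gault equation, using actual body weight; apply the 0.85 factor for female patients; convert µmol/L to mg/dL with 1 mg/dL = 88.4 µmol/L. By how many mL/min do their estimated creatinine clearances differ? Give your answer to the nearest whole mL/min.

13 mL/min

Patient A: CrCl = (140 − 48) × 63.5 / (72 × 2.89) × 0.85 = 5842.0 / 208.08 × 0.85 ≈ 23.9 mL/min
Patient B: SCr = 356 / 88.4 = 4.027 mg/dL
Patient B: CrCl = (140 − 88) × 72.8 / (72 × 4.027) × 0.85 = 3785.6 / 289.94 × 0.85 ≈ 11.1 mL/min
|23.9 − 11.1| = 12.8 mL/min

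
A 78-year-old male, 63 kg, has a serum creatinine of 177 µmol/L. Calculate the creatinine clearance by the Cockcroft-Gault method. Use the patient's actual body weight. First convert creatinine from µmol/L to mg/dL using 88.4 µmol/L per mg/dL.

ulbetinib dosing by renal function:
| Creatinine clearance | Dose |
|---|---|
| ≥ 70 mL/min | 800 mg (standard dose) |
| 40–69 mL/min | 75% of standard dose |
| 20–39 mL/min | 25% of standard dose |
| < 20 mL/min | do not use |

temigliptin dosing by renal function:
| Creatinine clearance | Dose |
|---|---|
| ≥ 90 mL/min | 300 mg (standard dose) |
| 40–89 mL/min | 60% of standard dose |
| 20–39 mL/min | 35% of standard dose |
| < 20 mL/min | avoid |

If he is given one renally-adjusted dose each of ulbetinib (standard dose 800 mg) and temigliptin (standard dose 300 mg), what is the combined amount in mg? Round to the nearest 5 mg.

305 mg

SCr = 177 / 88.4 = 2.002 mg/dL
CrCl = (140 − 78) × 63 / (72 × 2.002) = 3906.0 / 144.14 ≈ 27.1 mL/min
CrCl ≈ 27 mL/min.
ulbetinib: 20–39 mL/min → 25% of 800 mg = 200 mg.
temigliptin: 20–39 mL/min → 35% of 300 mg = 105 mg.
Total = 200 + 105 = 305 mg.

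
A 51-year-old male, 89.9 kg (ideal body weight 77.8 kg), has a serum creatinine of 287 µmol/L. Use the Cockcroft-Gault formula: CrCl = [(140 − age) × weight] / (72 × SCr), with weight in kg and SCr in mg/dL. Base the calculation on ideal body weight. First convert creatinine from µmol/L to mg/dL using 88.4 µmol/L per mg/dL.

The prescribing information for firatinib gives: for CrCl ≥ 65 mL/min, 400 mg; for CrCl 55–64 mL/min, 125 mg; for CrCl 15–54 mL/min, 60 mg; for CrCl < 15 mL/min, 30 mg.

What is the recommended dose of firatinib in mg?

SCr = 287 / 88.4 = 3.247 mg/dL
CrCl = (140 − 51) × 77.8 / (72 × 3.247) = 6924.2 / 233.78 ≈ 29.6 mL/min
CrCl ≈ 30 mL/min → bracket 15–54 mL/min.
Dose for this bracket: 60 mg.

60 mg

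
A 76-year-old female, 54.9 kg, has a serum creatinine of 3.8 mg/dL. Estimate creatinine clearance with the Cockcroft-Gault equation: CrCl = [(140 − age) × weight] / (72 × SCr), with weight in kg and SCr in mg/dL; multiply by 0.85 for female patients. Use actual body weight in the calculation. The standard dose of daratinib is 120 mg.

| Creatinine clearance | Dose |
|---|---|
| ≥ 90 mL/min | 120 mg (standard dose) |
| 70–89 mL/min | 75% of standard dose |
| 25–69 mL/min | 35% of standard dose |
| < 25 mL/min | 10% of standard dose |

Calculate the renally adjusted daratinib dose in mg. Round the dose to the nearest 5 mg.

CrCl = (140 − 76) × 54.9 / (72 × 3.8) × 0.85 = 3513.6 / 273.60 × 0.85 ≈ 10.9 mL/min
CrCl ≈ 11 mL/min → bracket < 25 mL/min.
10% of 120 mg = 12 mg → 10 mg

10 mg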